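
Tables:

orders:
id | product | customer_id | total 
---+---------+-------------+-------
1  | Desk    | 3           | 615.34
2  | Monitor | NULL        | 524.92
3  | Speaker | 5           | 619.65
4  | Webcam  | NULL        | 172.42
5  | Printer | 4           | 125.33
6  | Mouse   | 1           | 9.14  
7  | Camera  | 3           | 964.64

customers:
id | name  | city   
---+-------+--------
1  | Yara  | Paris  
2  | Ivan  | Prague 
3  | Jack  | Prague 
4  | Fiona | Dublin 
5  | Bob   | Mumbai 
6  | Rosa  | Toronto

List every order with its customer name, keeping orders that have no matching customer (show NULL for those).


LEFT JOIN keeps every row from orders (the left table); where customer_id has no match in customers, the customer columns become NULL. Walk through each order:
  - order 1 (Desk): customer_id=3 -> matches Jack
  - order 2 (Monitor): customer_id=NULL, no match -> kept with NULL
  - order 3 (Speaker): customer_id=5 -> matches Bob
  - order 4 (Webcam): customer_id=NULL, no match -> kept with NULL
  - order 5 (Printer): customer_id=4 -> matches Fiona
  - order 6 (Mouse): customer_id=1 -> matches Yara
  - order 7 (Camera): customer_id=3 -> matches Jack
All 7 rows appear; 2 have NULL customer.

SQL:
SELECT a.product, b.name AS customer
FROM orders a
LEFT JOIN customers b ON a.customer_id = b.id

Result:
product | customer
--------+---------
Desk    | Jack    
Monitor | NULL    
Speaker | Bob     
Webcam  | NULL    
Printer | Fiona   
Mouse   | Yara    
Camera  | Jack    


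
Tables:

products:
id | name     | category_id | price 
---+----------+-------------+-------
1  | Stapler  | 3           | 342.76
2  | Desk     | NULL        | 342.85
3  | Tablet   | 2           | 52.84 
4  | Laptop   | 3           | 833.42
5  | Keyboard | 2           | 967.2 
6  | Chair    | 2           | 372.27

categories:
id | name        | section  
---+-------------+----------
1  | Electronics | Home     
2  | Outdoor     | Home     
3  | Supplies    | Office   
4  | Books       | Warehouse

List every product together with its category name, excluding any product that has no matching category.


INNER JOIN keeps only products rows whose category_id matches an id in categories. Walk through each product:
  - product 1 (Stapler): category_id=3 -> matches Supplies
  - product 2 (Desk): category_id=NULL, no match -> dropped
  - product 3 (Tablet): category_id=2 -> matches Outdoor
  - product 4 (Laptop): category_id=3 -> matches Supplies
  - product 5 (Keyboard): category_id=2 -> matches Outdoor
  - product 6 (Chair): category_id=2 -> matches Outdoor
So 1 of 6 rows is dropped.

SQL:
SELECT a.name, b.name AS category
FROM products a
INNER JOIN categories b ON a.category_id = b.id

Result:
name     | category
---------+---------
Stapler  | Supplies
Tablet   | Outdoor 
Laptop   | Supplies
Keyboard | Outdoor 
Chair    | Outdoor 


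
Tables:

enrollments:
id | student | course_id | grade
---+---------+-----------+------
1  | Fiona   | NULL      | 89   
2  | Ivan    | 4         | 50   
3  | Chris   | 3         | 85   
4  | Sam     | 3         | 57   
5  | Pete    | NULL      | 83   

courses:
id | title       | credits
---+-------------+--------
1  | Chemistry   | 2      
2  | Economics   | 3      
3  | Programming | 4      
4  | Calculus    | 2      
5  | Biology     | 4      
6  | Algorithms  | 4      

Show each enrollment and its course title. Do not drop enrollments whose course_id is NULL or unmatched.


LEFT JOIN keeps every row from enrollments (the left table); where course_id has no match in courses, the course columns become NULL. Walk through each enrollment:
  - enrollment 1 (Fiona): course_id=NULL, no match -> kept with NULL
  - enrollment 2 (Ivan): course_id=4 -> matches Calculus
  - enrollment 3 (Chris): course_id=3 -> matches Programming
  - enrollment 4 (Sam): course_id=3 -> matches Programming
  - enrollment 5 (Pete): course_id=NULL, no match -> kept with NULL
All 5 rows appear; 2 have NULL course.

SQL:
SELECT a.student, b.title AS course
FROM enrollments a
LEFT JOIN courses b ON a.course_id = b.id

Result:
student | course     
--------+------------
Fiona   | NULL       
Ivan    | Calculus   
Chris   | Programming
Sam     | Programming
Pete    | NULL       


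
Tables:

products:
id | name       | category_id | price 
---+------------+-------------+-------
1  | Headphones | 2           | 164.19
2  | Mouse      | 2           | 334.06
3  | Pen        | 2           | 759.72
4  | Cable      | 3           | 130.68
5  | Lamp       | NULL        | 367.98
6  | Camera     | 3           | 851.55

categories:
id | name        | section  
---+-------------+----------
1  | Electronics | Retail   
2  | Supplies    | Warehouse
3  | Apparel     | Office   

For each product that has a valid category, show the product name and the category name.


INNER JOIN keeps only products rows whose category_id matches an id in categories. Walk through each product:
  - product 1 (Headphones): category_id=2 -> matches Supplies
  - product 2 (Mouse): category_id=2 -> matches Supplies
  - product 3 (Pen): category_id=2 -> matches Supplies
  - product 4 (Cable): category_id=3 -> matches Apparel
  - product 5 (Lamp): category_id=NULL, no match -> dropped
  - product 6 (Camera): category_id=3 -> matches Apparel
So 1 of 6 rows is dropped.

SQL:
SELECT a.name, b.name AS category
FROM products a
INNER JOIN categories b ON a.category_id = b.id

Result:
name       | category
-----------+---------
Headphones | Supplies
Mouse      | Supplies
Pen        | Supplies
Cable      | Apparel 
Camera     | Apparel 


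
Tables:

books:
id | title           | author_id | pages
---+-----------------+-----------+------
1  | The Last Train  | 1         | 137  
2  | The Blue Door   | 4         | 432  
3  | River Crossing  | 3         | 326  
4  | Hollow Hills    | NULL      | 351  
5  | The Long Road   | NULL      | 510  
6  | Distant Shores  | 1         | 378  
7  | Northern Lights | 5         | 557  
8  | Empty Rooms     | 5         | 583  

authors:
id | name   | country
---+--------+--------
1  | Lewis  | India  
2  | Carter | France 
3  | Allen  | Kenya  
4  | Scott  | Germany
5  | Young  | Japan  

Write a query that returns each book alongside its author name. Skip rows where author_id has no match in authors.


INNER JOIN keeps only books rows whose author_id matches an id in authors. Walk through each book:
  - book 1 (The Last Train): author_id=1 -> matches Lewis
  - book 2 (The Blue Door): author_id=4 -> matches Scott
  - book 3 (River Crossing): author_id=3 -> matches Allen
  - book 4 (Hollow Hills): author_id=NULL, no match -> dropped
  - book 5 (The Long Road): author_id=NULL, no match -> dropped
  - book 6 (Distant Shores): author_id=1 -> matches Lewis
  - book 7 (Northern Lights): author_id=5 -> matches Young
  - book 8 (Empty Rooms): author_id=5 -> matches Young
So 2 of 8 rows are dropped.

SQL:
SELECT a.title, b.name AS author
FROM books a
INNER JOIN authors b ON a.author_id = b.id

Result:
title           | author
----------------+-------
The Last Train  | Lewis 
The Blue Door   | Scott 
River Crossing  | Allen 
Distant Shores  | Lewis 
Northern Lights | Young 
Empty Rooms     | Young 


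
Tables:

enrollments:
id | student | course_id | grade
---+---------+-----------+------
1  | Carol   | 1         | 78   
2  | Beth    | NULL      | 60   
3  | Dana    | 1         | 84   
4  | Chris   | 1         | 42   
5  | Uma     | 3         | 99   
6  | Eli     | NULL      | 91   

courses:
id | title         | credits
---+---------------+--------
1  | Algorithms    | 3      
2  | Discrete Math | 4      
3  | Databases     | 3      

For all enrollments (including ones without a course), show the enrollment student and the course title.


LEFT JOIN keeps every row from enrollments (the left table); where course_id has no match in courses, the course columns become NULL. Walk through each enrollment:
  - enrollment 1 (Carol): course_id=1 -> matches Algorithms
  - enrollment 2 (Beth): course_id=NULL, no match -> kept with NULL
  - enrollment 3 (Dana): course_id=1 -> matches Algorithms
  - enrollment 4 (Chris): course_id=1 -> matches Algorithms
  - enrollment 5 (Uma): course_id=3 -> matches Databases
  - enrollment 6 (Eli): course_id=NULL, no match -> kept with NULL
All 6 rows appear; 2 have NULL course.

SQL:
SELECT a.student, b.title AS course
FROM enrollments a
LEFT JOIN courses b ON a.course_id = b.id

Result:
student | course    
--------+-----------
Carol   | Algorithms
Beth    | NULL      
Dana    | Algorithms
Chris   | Algorithms
Uma     | Databases 
Eli     | NULL      


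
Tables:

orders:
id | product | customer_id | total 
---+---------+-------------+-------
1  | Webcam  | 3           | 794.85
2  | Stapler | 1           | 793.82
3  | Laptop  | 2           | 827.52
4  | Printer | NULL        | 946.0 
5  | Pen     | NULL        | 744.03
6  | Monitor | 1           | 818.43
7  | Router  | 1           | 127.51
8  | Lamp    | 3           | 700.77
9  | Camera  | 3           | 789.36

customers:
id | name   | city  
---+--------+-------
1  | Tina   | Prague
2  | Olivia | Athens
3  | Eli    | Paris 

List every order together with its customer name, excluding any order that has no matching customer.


INNER JOIN keeps only orders rows whose customer_id matches an id in customers. Walk through each order:
  - order 1 (Webcam): customer_id=3 -> matches Eli
  - order 2 (Stapler): customer_id=1 -> matches Tina
  - order 3 (Laptop): customer_id=2 -> matches Olivia
  - order 4 (Printer): customer_id=NULL, no match -> dropped
  - order 5 (Pen): customer_id=NULL, no match -> dropped
  - order 6 (Monitor): customer_id=1 -> matches Tina
  - order 7 (Router): customer_id=1 -> matches Tina
  - order 8 (Lamp): customer_id=3 -> matches Eli
  - order 9 (Camera): customer_id=3 -> matches Eli
So 2 of 9 rows are dropped.

SQL:
SELECT a.product, b.name AS customer
FROM orders a
INNER JOIN customers b ON a.customer_id = b.id

Result:
product | customer
--------+---------
Webcam  | Eli     
Stapler | Tina    
Laptop  | Olivia  
Monitor | Tina    
Router  | Tina    
Lamp    | Eli     
Camera  | Eli     


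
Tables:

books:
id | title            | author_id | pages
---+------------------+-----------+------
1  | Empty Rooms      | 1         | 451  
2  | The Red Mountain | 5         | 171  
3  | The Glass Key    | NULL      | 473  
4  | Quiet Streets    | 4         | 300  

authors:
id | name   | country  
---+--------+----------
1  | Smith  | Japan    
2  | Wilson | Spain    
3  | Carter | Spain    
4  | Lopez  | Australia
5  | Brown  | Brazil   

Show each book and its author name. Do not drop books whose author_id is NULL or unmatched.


LEFT JOIN keeps every row from books (the left table); where author_id has no match in authors, the author columns become NULL. Walk through each book:
  - book 1 (Empty Rooms): author_id=1 -> matches Smith
  - book 2 (The Red Mountain): author_id=5 -> matches Brown
  - book 3 (The Glass Key): author_id=NULL, no match -> kept with NULL
  - book 4 (Quiet Streets): author_id=4 -> matches Lopez
All 4 rows appear; 1 has NULL author.

SQL:
SELECT a.title, b.name AS author
FROM books a
LEFT JOIN authors b ON a.author_id = b.id

Result:
title            | author
-----------------+-------
Empty Rooms      | Smith 
The Red Mountain | Brown 
The Glass Key    | NULL  
Quiet Streets    | Lopez 


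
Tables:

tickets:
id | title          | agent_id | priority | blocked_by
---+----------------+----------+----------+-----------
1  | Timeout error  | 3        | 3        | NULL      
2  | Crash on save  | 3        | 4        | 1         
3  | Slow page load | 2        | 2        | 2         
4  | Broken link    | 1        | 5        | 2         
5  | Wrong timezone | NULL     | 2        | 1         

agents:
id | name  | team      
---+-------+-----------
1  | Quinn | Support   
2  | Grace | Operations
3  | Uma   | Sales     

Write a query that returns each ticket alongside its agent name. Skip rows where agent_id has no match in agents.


INNER JOIN keeps only tickets rows whose agent_id matches an id in agents. Walk through each ticket:
  - ticket 1 (Timeout error): agent_id=3 -> matches Uma
  - ticket 2 (Crash on save): agent_id=3 -> matches Uma
  - ticket 3 (Slow page load): agent_id=2 -> matches Grace
  - ticket 4 (Broken link): agent_id=1 -> matches Quinn
  - ticket 5 (Wrong timezone): agent_id=NULL, no match -> dropped
So 1 of 5 rows is dropped.

SQL:
SELECT a.title, b.name AS agent
FROM tickets a
INNER JOIN agents b ON a.agent_id = b.id

Result:
title          | agent
---------------+------
Timeout error  | Uma  
Crash on save  | Uma  
Slow page load | Grace
Broken link    | Quinn


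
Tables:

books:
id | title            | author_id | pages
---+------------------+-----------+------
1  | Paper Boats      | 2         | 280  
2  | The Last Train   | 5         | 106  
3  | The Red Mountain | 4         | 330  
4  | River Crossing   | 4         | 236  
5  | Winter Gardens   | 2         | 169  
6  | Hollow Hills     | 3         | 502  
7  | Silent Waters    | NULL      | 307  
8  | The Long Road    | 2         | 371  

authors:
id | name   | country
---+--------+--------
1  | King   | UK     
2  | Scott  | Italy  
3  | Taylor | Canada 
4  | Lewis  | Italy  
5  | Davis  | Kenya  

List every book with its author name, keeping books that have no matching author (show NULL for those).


LEFT JOIN keeps every row from books (the left table); where author_id has no match in authors, the author columns become NULL. Walk through each book:
  - book 1 (Paper Boats): author_id=2 -> matches Scott
  - book 2 (The Last Train): author_id=5 -> matches Davis
  - book 3 (The Red Mountain): author_id=4 -> matches Lewis
  - book 4 (River Crossing): author_id=4 -> matches Lewis
  - book 5 (Winter Gardens): author_id=2 -> matches Scott
  - book 6 (Hollow Hills): author_id=3 -> matches Taylor
  - book 7 (Silent Waters): author_id=NULL, no match -> kept with NULL
  - book 8 (The Long Road): author_id=2 -> matches Scott
All 8 rows appear; 1 has NULL author.

SQL:
SELECT a.title, b.name AS author
FROM books a
LEFT JOIN authors b ON a.author_id = b.id

Result:
title            | author
-----------------+-------
Paper Boats      | Scott 
The Last Train   | Davis 
The Red Mountain | Lewis 
River Crossing   | Lewis 
Winter Gardens   | Scott 
Hollow Hills     | Taylor
Silent Waters    | NULL  
The Long Road    | Scott 


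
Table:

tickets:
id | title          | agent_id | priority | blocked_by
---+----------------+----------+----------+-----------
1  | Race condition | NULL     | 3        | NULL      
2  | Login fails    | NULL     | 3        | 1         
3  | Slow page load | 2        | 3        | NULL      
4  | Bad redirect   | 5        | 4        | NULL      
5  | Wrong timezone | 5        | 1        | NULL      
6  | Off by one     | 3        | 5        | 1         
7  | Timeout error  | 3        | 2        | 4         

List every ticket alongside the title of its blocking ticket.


This is a self-join: tickets is joined to a second copy of itself, matching each row's blocked_by to another row's id. Use LEFT JOIN so rows with blocked_by=NULL are kept.
  - ticket 1 (Race condition): blocked_by=NULL -> NULL
  - ticket 2 (Login fails): blocked_by=1 -> Race condition
  - ticket 3 (Slow page load): blocked_by=NULL -> NULL
  - ticket 4 (Bad redirect): blocked_by=NULL -> NULL
  - ticket 5 (Wrong timezone): blocked_by=NULL -> NULL
  - ticket 6 (Off by one): blocked_by=1 -> Race condition
  - ticket 7 (Timeout error): blocked_by=4 -> Bad redirect

SQL:
SELECT a.title AS item, b.title AS blocked_by
FROM tickets a
LEFT JOIN tickets b ON a.blocked_by = b.id

Result:
item           | blocked_by    
---------------+---------------
Race condition | NULL          
Login fails    | Race condition
Slow page load | NULL          
Bad redirect   | NULL          
Wrong timezone | NULL          
Off by one     | Race condition
Timeout error  | Bad redirect  


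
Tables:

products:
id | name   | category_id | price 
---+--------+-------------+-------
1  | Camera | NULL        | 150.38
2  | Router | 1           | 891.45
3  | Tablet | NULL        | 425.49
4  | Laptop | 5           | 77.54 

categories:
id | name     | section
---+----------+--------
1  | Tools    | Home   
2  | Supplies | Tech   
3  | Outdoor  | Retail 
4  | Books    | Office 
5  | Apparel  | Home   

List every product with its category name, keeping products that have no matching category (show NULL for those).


LEFT JOIN keeps every row from products (the left table); where category_id has no match in categories, the category columns become NULL. Walk through each product:
  - product 1 (Camera): category_id=NULL, no match -> kept with NULL
  - product 2 (Router): category_id=1 -> matches Tools
  - product 3 (Tablet): category_id=NULL, no match -> kept with NULL
  - product 4 (Laptop): category_id=5 -> matches Apparel
All 4 rows appear; 2 have NULL category.

SQL:
SELECT a.name, b.name AS category
FROM products a
LEFT JOIN categories b ON a.category_id = b.id

Result:
name   | category
-------+---------
Camera | NULL    
Router | Tools   
Tablet | NULL    
Laptop | Apparel 


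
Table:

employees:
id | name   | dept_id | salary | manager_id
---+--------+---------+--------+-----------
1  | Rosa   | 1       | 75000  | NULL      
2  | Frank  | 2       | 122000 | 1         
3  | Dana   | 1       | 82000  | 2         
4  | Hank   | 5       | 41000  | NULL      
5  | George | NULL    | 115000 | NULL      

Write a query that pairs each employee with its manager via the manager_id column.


This is a self-join: employees is joined to a second copy of itself, matching each row's manager_id to another row's id. Use LEFT JOIN so rows with manager_id=NULL are kept.
  - employee 1 (Rosa): manager_id=NULL -> NULL
  - employee 2 (Frank): manager_id=1 -> Rosa
  - employee 3 (Dana): manager_id=2 -> Frank
  - employee 4 (Hank): manager_id=NULL -> NULL
  - employee 5 (George): manager_id=NULL -> NULL

SQL:
SELECT a.name AS item, b.name AS manager
FROM employees a
LEFT JOIN employees b ON a.manager_id = b.id

Result:
item   | manager
-------+--------
Rosa   | NULL   
Frank  | Rosa   
Dana   | Frank  
Hank   | NULL   
George | NULL   


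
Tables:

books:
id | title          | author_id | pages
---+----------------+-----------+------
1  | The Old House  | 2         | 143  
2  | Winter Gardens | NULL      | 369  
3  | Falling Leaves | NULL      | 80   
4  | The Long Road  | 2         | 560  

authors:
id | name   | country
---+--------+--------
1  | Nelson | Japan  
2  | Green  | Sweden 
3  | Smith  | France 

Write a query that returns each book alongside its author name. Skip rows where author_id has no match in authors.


INNER JOIN keeps only books rows whose author_id matches an id in authors. Walk through each book:
  - book 1 (The Old House): author_id=2 -> matches Green
  - book 2 (Winter Gardens): author_id=NULL, no match -> dropped
  - book 3 (Falling Leaves): author_id=NULL, no match -> dropped
  - book 4 (The Long Road): author_id=2 -> matches Green
So 2 of 4 rows are dropped.

SQL:
SELECT a.title, b.name AS author
FROM books a
INNER JOIN authors b ON a.author_id = b.id

Result:
title         | author
--------------+-------
The Old House | Green 
The Long Road | Green 


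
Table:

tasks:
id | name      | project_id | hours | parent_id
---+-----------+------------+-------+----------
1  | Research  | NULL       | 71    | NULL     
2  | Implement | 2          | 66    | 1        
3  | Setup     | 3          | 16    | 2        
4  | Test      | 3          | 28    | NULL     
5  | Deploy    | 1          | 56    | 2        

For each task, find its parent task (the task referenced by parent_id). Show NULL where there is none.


This is a self-join: tasks is joined to a second copy of itself, matching each row's parent_id to another row's id. Use LEFT JOIN so rows with parent_id=NULL are kept.
  - task 1 (Research): parent_id=NULL -> NULL
  - task 2 (Implement): parent_id=1 -> Research
  - task 3 (Setup): parent_id=2 -> Implement
  - task 4 (Test): parent_id=NULL -> NULL
  - task 5 (Deploy): parent_id=2 -> Implement

SQL:
SELECT a.name AS item, b.name AS parent
FROM tasks a
LEFT JOIN tasks b ON a.parent_id = b.id

Result:
item      | parent   
----------+----------
Research  | NULL     
Implement | Research 
Setup     | Implement
Test      | NULL     
Deploy    | Implement


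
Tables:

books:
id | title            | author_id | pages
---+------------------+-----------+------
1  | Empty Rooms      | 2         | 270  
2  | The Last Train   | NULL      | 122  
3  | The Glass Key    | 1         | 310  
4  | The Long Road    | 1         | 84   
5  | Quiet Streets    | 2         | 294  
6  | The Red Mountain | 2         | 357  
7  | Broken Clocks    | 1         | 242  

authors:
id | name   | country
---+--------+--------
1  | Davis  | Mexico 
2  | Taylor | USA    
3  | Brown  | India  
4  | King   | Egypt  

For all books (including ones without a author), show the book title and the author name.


LEFT JOIN keeps every row from books (the left table); where author_id has no match in authors, the author columns become NULL. Walk through each book:
  - book 1 (Empty Rooms): author_id=2 -> matches Taylor
  - book 2 (The Last Train): author_id=NULL, no match -> kept with NULL
  - book 3 (The Glass Key): author_id=1 -> matches Davis
  - book 4 (The Long Road): author_id=1 -> matches Davis
  - book 5 (Quiet Streets): author_id=2 -> matches Taylor
  - book 6 (The Red Mountain): author_id=2 -> matches Taylor
  - book 7 (Broken Clocks): author_id=1 -> matches Davis
All 7 rows appear; 1 has NULL author.

SQL:
SELECT a.title, b.name AS author
FROM books a
LEFT JOIN authors b ON a.author_id = b.id

Result:
title            | author
-----------------+-------
Empty Rooms      | Taylor
The Last Train   | NULL  
The Glass Key    | Davis 
The Long Road    | Davis 
Quiet Streets    | Taylor
The Red Mountain | Taylor
Broken Clocks    | Davis 


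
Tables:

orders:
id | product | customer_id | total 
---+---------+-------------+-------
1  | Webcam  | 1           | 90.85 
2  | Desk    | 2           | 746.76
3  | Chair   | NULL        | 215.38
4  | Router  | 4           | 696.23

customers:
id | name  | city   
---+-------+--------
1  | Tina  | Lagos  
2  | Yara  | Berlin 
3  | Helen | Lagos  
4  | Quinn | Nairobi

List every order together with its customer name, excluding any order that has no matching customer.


INNER JOIN keeps only orders rows whose customer_id matches an id in customers. Walk through each order:
  - order 1 (Webcam): customer_id=1 -> matches Tina
  - order 2 (Desk): customer_id=2 -> matches Yara
  - order 3 (Chair): customer_id=NULL, no match -> dropped
  - order 4 (Router): customer_id=4 -> matches Quinn
So 1 of 4 rows is dropped.

SQL:
SELECT a.product, b.name AS customer
FROM orders a
INNER JOIN customers b ON a.customer_id = b.id

Result:
product | customer
--------+---------
Webcam  | Tina    
Desk    | Yara    
Router  | Quinn   


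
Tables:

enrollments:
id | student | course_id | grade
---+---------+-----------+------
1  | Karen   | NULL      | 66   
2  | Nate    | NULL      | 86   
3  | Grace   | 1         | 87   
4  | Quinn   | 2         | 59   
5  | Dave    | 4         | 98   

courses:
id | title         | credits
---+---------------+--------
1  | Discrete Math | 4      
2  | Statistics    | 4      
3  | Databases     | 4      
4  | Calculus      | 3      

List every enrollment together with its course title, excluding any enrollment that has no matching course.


INNER JOIN keeps only enrollments rows whose course_id matches an id in courses. Walk through each enrollment:
  - enrollment 1 (Karen): course_id=NULL, no match -> dropped
  - enrollment 2 (Nate): course_id=NULL, no match -> dropped
  - enrollment 3 (Grace): course_id=1 -> matches Discrete Math
  - enrollment 4 (Quinn): course_id=2 -> matches Statistics
  - enrollment 5 (Dave): course_id=4 -> matches Calculus
So 2 of 5 rows are dropped.

SQL:
SELECT a.student, b.title AS course
FROM enrollments a
INNER JOIN courses b ON a.course_id = b.id

Result:
student | course       
--------+--------------
Grace   | Discrete Math
Quinn   | Statistics   
Dave    | Calculus     


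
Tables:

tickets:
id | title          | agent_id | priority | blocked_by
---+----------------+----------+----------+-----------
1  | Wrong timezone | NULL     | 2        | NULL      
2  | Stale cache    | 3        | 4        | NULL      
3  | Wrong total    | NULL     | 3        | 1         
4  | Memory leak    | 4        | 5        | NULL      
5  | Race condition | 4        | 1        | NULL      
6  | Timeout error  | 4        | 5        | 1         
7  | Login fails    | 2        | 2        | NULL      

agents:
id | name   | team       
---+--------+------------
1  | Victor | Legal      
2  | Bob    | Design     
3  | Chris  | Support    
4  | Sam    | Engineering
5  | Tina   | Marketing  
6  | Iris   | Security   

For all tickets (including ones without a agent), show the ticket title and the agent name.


LEFT JOIN keeps every row from tickets (the left table); where agent_id has no match in agents, the agent columns become NULL. Walk through each ticket:
  - ticket 1 (Wrong timezone): agent_id=NULL, no match -> kept with NULL
  - ticket 2 (Stale cache): agent_id=3 -> matches Chris
  - ticket 3 (Wrong total): agent_id=NULL, no match -> kept with NULL
  - ticket 4 (Memory leak): agent_id=4 -> matches Sam
  - ticket 5 (Race condition): agent_id=4 -> matches Sam
  - ticket 6 (Timeout error): agent_id=4 -> matches Sam
  - ticket 7 (Login fails): agent_id=2 -> matches Bob
All 7 rows appear; 2 have NULL agent.

SQL:
SELECT a.title, b.name AS agent
FROM tickets a
LEFT JOIN agents b ON a.agent_id = b.id

Result:
title          | agent
---------------+------
Wrong timezone | NULL 
Stale cache    | Chris
Wrong total    | NULL 
Memory leak    | Sam  
Race condition | Sam  
Timeout error  | Sam  
Login fails    | Bob  


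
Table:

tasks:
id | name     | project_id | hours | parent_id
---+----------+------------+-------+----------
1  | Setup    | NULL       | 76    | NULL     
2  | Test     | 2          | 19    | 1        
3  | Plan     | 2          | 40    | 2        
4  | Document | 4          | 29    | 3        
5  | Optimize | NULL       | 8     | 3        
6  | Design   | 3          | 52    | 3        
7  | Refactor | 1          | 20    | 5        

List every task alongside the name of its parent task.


This is a self-join: tasks is joined to a second copy of itself, matching each row's parent_id to another row's id. Use LEFT JOIN so rows with parent_id=NULL are kept.
  - task 1 (Setup): parent_id=NULL -> NULL
  - task 2 (Test): parent_id=1 -> Setup
  - task 3 (Plan): parent_id=2 -> Test
  - task 4 (Document): parent_id=3 -> Plan
  - task 5 (Optimize): parent_id=3 -> Plan
  - task 6 (Design): parent_id=3 -> Plan
  - task 7 (Refactor): parent_id=5 -> Optimize

SQL:
SELECT a.name AS item, b.name AS parent
FROM tasks a
LEFT JOIN tasks b ON a.parent_id = b.id

Result:
item     | parent  
---------+---------
Setup    | NULL    
Test     | Setup   
Plan     | Test    
Document | Plan    
Optimize | Plan    
Design   | Plan    
Refactor | Optimize


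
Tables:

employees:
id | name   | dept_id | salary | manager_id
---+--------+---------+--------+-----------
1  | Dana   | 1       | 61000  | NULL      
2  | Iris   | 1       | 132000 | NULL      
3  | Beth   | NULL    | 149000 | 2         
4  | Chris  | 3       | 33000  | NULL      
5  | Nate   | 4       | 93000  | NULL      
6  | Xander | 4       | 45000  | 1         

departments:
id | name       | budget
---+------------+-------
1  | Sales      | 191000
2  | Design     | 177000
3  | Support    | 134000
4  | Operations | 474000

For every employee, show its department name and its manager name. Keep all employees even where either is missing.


Two LEFT JOINs from the same base table employees: one to departments via dept_id, one to employees itself via manager_id. Both are LEFT so every employee is preserved.
Match against departments:
  - employee 1 (Dana): dept_id=1 -> matches Sales
  - employee 2 (Iris): dept_id=1 -> matches Sales
  - employee 3 (Beth): dept_id=NULL, no match -> kept with NULL
  - employee 4 (Chris): dept_id=3 -> matches Support
  - employee 5 (Nate): dept_id=4 -> matches Operations
  - employee 6 (Xander): dept_id=4 -> matches Operations
Match against employees (self):
  - employee 1 (Dana): manager_id=NULL -> NULL
  - employee 2 (Iris): manager_id=NULL -> NULL
  - employee 3 (Beth): manager_id=2 -> Iris
  - employee 4 (Chris): manager_id=NULL -> NULL
  - employee 5 (Nate): manager_id=NULL -> NULL
  - employee 6 (Xander): manager_id=1 -> Dana

SQL:
SELECT a.name, b.name AS department, c.name AS manager
FROM employees a
LEFT JOIN departments b ON a.dept_id = b.id
LEFT JOIN employees c ON a.manager_id = c.id

Result:
name   | department | manager
-------+------------+--------
Dana   | Sales      | NULL   
Iris   | Sales      | NULL   
Beth   | NULL       | Iris   
Chris  | Support    | NULL   
Nate   | Operations | NULL   
Xander | Operations | Dana   


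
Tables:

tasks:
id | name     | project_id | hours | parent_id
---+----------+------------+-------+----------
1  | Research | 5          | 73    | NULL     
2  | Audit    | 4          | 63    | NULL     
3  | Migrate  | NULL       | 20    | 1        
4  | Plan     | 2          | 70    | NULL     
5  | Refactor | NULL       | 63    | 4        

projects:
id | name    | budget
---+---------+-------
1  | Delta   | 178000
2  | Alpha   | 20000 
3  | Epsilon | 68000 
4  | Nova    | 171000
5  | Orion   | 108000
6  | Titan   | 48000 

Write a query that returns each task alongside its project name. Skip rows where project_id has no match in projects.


INNER JOIN keeps only tasks rows whose project_id matches an id in projects. Walk through each task:
  - task 1 (Research): project_id=5 -> matches Orion
  - task 2 (Audit): project_id=4 -> matches Nova
  - task 3 (Migrate): project_id=NULL, no match -> dropped
  - task 4 (Plan): project_id=2 -> matches Alpha
  - task 5 (Refactor): project_id=NULL, no match -> dropped
So 2 of 5 rows are dropped.

SQL:
SELECT a.name, b.name AS project
FROM tasks a
INNER JOIN projects b ON a.project_id = b.id

Result:
name     | project
---------+--------
Research | Orion  
Audit    | Nova   
Plan     | Alpha  


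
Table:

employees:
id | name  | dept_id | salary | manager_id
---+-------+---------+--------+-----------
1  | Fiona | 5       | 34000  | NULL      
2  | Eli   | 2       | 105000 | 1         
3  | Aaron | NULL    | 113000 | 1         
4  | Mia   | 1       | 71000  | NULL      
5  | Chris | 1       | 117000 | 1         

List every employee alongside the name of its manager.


This is a self-join: employees is joined to a second copy of itself, matching each row's manager_id to another row's id. Use LEFT JOIN so rows with manager_id=NULL are kept.
  - employee 1 (Fiona): manager_id=NULL -> NULL
  - employee 2 (Eli): manager_id=1 -> Fiona
  - employee 3 (Aaron): manager_id=1 -> Fiona
  - employee 4 (Mia): manager_id=NULL -> NULL
  - employee 5 (Chris): manager_id=1 -> Fiona

SQL:
SELECT a.name AS item, b.name AS manager
FROM employees a
LEFT JOIN employees b ON a.manager_id = b.id

Result:
item  | manager
------+--------
Fiona | NULL   
Eli   | Fiona  
Aaron | Fiona  
Mia   | NULL   
Chris | Fiona  


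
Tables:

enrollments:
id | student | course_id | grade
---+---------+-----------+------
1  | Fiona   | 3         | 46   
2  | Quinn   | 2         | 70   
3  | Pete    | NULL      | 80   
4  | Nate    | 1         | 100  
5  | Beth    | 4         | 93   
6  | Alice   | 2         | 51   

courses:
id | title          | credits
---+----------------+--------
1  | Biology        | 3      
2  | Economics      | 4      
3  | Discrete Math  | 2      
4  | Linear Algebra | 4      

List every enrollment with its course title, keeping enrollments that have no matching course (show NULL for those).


LEFT JOIN keeps every row from enrollments (the left table); where course_id has no match in courses, the course columns become NULL. Walk through each enrollment:
  - enrollment 1 (Fiona): course_id=3 -> matches Discrete Math
  - enrollment 2 (Quinn): course_id=2 -> matches Economics
  - enrollment 3 (Pete): course_id=NULL, no match -> kept with NULL
  - enrollment 4 (Nate): course_id=1 -> matches Biology
  - enrollment 5 (Beth): course_id=4 -> matches Linear Algebra
  - enrollment 6 (Alice): course_id=2 -> matches Economics
All 6 rows appear; 1 has NULL course.

SQL:
SELECT a.student, b.title AS course
FROM enrollments a
LEFT JOIN courses b ON a.course_id = b.id

Result:
student | course        
--------+---------------
Fiona   | Discrete Math 
Quinn   | Economics     
Pete    | NULL          
Nate    | Biology       
Beth    | Linear Algebra
Alice   | Economics     


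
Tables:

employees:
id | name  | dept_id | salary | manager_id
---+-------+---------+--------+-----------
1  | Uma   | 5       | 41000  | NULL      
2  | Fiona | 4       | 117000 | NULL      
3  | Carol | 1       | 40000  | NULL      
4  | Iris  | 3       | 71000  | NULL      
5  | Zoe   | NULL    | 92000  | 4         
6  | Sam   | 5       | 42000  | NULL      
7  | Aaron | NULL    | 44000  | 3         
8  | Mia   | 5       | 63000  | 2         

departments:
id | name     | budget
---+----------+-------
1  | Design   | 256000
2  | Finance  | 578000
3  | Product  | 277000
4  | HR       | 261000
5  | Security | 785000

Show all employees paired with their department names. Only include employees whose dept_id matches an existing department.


INNER JOIN keeps only employees rows whose dept_id matches an id in departments. Walk through each employee:
  - employee 1 (Uma): dept_id=5 -> matches Security
  - employee 2 (Fiona): dept_id=4 -> matches HR
  - employee 3 (Carol): dept_id=1 -> matches Design
  - employee 4 (Iris): dept_id=3 -> matches Product
  - employee 5 (Zoe): dept_id=NULL, no match -> dropped
  - employee 6 (Sam): dept_id=5 -> matches Security
  - employee 7 (Aaron): dept_id=NULL, no match -> dropped
  - employee 8 (Mia): dept_id=5 -> matches Security
So 2 of 8 rows are dropped.

SQL:
SELECT a.name, b.name AS department
FROM employees a
INNER JOIN departments b ON a.dept_id = b.id

Result:
name  | department
------+-----------
Uma   | Security  
Fiona | HR        
Carol | Design    
Iris  | Product   
Sam   | Security  
Mia   | Security  


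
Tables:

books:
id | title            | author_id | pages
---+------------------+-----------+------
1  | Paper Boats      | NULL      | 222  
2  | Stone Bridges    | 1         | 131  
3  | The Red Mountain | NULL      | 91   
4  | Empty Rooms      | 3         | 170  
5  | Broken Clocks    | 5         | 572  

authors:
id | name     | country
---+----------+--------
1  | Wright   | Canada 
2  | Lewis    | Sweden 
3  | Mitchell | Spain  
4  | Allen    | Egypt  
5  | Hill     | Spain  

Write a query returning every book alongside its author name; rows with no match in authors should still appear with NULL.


LEFT JOIN keeps every row from books (the left table); where author_id has no match in authors, the author columns become NULL. Walk through each book:
  - book 1 (Paper Boats): author_id=NULL, no match -> kept with NULL
  - book 2 (Stone Bridges): author_id=1 -> matches Wright
  - book 3 (The Red Mountain): author_id=NULL, no match -> kept with NULL
  - book 4 (Empty Rooms): author_id=3 -> matches Mitchell
  - book 5 (Broken Clocks): author_id=5 -> matches Hill
All 5 rows appear; 2 have NULL author.

SQL:
SELECT a.title, b.name AS author
FROM books a
LEFT JOIN authors b ON a.author_id = b.id

Result:
title            | author  
-----------------+---------
Paper Boats      | NULL    
Stone Bridges    | Wright  
The Red Mountain | NULL    
Empty Rooms      | Mitchell
Broken Clocks    | Hill    


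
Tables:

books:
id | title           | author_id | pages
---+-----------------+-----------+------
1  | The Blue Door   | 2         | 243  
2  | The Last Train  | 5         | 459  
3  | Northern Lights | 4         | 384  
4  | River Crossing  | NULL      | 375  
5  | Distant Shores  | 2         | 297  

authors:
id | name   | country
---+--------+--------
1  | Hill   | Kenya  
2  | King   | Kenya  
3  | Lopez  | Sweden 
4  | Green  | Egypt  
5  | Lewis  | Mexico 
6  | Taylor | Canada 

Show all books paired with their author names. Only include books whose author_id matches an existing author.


INNER JOIN keeps only books rows whose author_id matches an id in authors. Walk through each book:
  - book 1 (The Blue Door): author_id=2 -> matches King
  - book 2 (The Last Train): author_id=5 -> matches Lewis
  - book 3 (Northern Lights): author_id=4 -> matches Green
  - book 4 (River Crossing): author_id=NULL, no match -> dropped
  - book 5 (Distant Shores): author_id=2 -> matches King
So 1 of 5 rows is dropped.

SQL:
SELECT a.title, b.name AS author
FROM books a
INNER JOIN authors b ON a.author_id = b.id

Result:
title           | author
----------------+-------
The Blue Door   | King  
The Last Train  | Lewis 
Northern Lights | Green 
Distant Shores  | King  


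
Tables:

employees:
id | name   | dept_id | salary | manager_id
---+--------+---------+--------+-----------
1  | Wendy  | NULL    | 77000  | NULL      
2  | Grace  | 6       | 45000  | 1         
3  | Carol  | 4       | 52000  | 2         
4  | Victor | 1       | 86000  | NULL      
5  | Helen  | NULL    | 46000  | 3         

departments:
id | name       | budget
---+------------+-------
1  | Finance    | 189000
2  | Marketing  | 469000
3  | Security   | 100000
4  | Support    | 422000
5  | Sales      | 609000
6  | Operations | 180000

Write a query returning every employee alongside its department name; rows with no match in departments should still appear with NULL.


LEFT JOIN keeps every row from employees (the left table); where dept_id has no match in departments, the department columns become NULL. Walk through each employee:
  - employee 1 (Wendy): dept_id=NULL, no match -> kept with NULL
  - employee 2 (Grace): dept_id=6 -> matches Operations
  - employee 3 (Carol): dept_id=4 -> matches Support
  - employee 4 (Victor): dept_id=1 -> matches Finance
  - employee 5 (Helen): dept_id=NULL, no match -> kept with NULL
All 5 rows appear; 2 have NULL department.

SQL:
SELECT a.name, b.name AS department
FROM employees a
LEFT JOIN departments b ON a.dept_id = b.id

Result:
name   | department
-------+-----------
Wendy  | NULL      
Grace  | Operations
Carol  | Support   
Victor | Finance   
Helen  | NULL      


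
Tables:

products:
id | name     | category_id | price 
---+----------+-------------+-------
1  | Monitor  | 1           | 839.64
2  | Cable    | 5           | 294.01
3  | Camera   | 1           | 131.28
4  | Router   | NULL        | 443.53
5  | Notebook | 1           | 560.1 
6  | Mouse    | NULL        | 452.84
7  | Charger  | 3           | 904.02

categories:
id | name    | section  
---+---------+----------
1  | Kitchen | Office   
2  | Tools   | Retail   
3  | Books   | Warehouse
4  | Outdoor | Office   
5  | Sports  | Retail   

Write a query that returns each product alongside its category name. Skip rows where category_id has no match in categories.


INNER JOIN keeps only products rows whose category_id matches an id in categories. Walk through each product:
  - product 1 (Monitor): category_id=1 -> matches Kitchen
  - product 2 (Cable): category_id=5 -> matches Sports
  - product 3 (Camera): category_id=1 -> matches Kitchen
  - product 4 (Router): category_id=NULL, no match -> dropped
  - product 5 (Notebook): category_id=1 -> matches Kitchen
  - product 6 (Mouse): category_id=NULL, no match -> dropped
  - product 7 (Charger): category_id=3 -> matches Books
So 2 of 7 rows are dropped.

SQL:
SELECT a.name, b.name AS category
FROM products a
INNER JOIN categories b ON a.category_id = b.id

Result:
name     | category
---------+---------
Monitor  | Kitchen 
Cable    | Sports  
Camera   | Kitchen 
Notebook | Kitchen 
Charger  | Books   


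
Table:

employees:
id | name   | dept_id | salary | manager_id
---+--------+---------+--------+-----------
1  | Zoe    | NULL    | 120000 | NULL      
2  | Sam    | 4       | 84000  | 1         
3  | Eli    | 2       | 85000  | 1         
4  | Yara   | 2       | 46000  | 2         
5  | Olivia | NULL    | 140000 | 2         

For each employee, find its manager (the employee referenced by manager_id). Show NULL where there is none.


This is a self-join: employees is joined to a second copy of itself, matching each row's manager_id to another row's id. Use LEFT JOIN so rows with manager_id=NULL are kept.
  - employee 1 (Zoe): manager_id=NULL -> NULL
  - employee 2 (Sam): manager_id=1 -> Zoe
  - employee 3 (Eli): manager_id=1 -> Zoe
  - employee 4 (Yara): manager_id=2 -> Sam
  - employee 5 (Olivia): manager_id=2 -> Sam

SQL:
SELECT a.name AS item, b.name AS manager
FROM employees a
LEFT JOIN employees b ON a.manager_id = b.id

Result:
item   | manager
-------+--------
Zoe    | NULL   
Sam    | Zoe    
Eli    | Zoe    
Yara   | Sam    
Olivia | Sam    
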